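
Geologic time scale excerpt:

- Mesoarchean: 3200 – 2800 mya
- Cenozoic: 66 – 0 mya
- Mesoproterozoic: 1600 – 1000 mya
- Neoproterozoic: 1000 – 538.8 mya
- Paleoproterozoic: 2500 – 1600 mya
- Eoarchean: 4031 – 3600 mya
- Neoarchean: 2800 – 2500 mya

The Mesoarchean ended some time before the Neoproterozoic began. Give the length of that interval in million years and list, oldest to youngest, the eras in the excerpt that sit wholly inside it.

1800 million years; Neoarchean, Paleoproterozoic, Mesoproterozoic

End of Mesoarchean = 2800 Ma; start of Neoproterozoic = 1000 Ma.
Gap = 2800 − 1000 = 1800 Myr.
Eras wholly inside 2800–1000 Ma: Neoarchean (2800–2500), Paleoproterozoic (2500–1600), Mesoproterozoic (1600–1000).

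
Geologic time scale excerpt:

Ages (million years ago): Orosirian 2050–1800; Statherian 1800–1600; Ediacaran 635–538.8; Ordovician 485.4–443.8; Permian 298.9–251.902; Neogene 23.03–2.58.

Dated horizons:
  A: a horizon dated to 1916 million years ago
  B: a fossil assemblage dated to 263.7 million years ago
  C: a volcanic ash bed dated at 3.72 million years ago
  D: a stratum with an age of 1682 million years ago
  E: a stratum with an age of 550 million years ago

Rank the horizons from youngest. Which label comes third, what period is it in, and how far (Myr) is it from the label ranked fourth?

E, in the Ediacaran; 1132 million years to D

Smaller Ma means younger, so youngest first: C 3.72 < B 263.7 < E 550 < D 1682 < A 1916.
Counting 3 along gives E (550 Ma); the excerpt puts that inside the Ediacaran, 635–538.8 Ma.
Next in line is D (1682 Ma), and 1682 − 550 = 1132 Myr.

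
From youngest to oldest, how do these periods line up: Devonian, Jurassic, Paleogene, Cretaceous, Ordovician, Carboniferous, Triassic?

Era membership (oldest first within each) — Paleozoic: Ordovician, Devonian, Carboniferous; Mesozoic: Triassic, Jurassic, Cretaceous; Cenozoic: Paleogene. Paleozoic precedes Mesozoic, which precedes Cenozoic. Concatenating the groups in that era order and then reversing gives youngest to oldest.

Paleogene, then Cretaceous, then Jurassic, then Triassic, then Carboniferous, then Devonian, then Ordovician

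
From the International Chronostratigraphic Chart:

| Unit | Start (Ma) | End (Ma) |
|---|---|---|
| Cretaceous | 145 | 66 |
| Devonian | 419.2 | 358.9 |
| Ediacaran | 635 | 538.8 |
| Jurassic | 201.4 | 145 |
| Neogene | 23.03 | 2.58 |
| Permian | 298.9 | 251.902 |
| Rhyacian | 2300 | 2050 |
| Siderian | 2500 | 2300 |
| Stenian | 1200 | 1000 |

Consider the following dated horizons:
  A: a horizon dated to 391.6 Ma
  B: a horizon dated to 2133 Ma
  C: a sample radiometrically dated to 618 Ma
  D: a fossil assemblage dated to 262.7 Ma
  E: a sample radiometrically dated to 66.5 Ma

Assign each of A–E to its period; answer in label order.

A — Devonian; B — Rhyacian; C — Ediacaran; D — Permian; E — Cretaceous

A: 391.6 Ma lies in 419.2–358.9 Ma, so Devonian.
B: 2133 Ma lies in 2300–2050 Ma, so Rhyacian.
C: 618 Ma lies in 635–538.8 Ma, so Ediacaran.
D: 262.7 Ma lies in 298.9–251.902 Ma, so Permian.
E: 66.5 Ma lies in 145–66 Ma, so Cretaceous.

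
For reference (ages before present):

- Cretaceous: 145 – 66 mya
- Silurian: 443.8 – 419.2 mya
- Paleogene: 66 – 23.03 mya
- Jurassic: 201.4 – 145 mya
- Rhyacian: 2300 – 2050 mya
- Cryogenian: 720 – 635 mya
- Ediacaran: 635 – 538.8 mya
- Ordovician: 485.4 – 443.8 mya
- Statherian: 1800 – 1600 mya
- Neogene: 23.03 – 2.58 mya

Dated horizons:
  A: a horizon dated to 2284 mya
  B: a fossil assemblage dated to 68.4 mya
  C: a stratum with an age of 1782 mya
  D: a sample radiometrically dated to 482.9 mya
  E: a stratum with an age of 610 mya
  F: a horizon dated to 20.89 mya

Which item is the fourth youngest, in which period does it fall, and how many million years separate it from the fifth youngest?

E, in the Ediacaran; 1172 million years to C

Smaller Ma means younger, so youngest first: F 20.89 < B 68.4 < D 482.9 < E 610 < C 1782 < A 2284.
Counting 4 along gives E (610 Ma); the excerpt puts that inside the Ediacaran, 635–538.8 Ma.
Next in line is C (1782 Ma), and 1782 − 610 = 1172 Myr.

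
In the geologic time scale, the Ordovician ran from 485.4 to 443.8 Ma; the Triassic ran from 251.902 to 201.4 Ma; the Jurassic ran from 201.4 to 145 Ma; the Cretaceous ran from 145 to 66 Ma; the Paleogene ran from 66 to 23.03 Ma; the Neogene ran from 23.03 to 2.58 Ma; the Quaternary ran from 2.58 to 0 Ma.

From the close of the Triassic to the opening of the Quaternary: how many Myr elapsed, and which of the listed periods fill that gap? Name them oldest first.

The Triassic closes at 201.4 Ma and the Quaternary opens at 2.58 Ma, so the interval is 201.4 − 2.58 = 198.82 Myr.
A period fits inside if it starts at or after 201.4 Ma and ends at or before 2.58 Ma; oldest first that gives Jurassic, Cretaceous, Paleogene, Neogene.

198.82 million years; Jurassic, Cretaceous, Paleogene, Neogene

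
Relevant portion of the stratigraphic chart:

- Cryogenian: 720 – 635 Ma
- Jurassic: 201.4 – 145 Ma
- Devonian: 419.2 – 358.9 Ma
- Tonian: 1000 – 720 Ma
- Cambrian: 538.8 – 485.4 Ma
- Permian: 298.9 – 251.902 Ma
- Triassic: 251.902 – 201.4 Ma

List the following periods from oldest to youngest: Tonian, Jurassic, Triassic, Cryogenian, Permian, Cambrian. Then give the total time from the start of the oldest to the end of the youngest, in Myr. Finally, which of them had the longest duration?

Tonian → Cryogenian → Cambrian → Permian → Triassic → Jurassic; total span 855 Myr; longest is Tonian

From the excerpt: Tonian 1000–720; Jurassic 201.4–145; Triassic 251.902–201.4; Cryogenian 720–635; Permian 298.9–251.902; Cambrian 538.8–485.4 (Ma).
Larger Ma is earlier, so the oldest is Tonian and the youngest is Jurassic; oldest to youngest: Tonian, Cryogenian, Cambrian, Permian, Triassic, Jurassic.
Oldest start 1000 minus youngest end 145 gives 855 Myr overall.
Individual lengths (start − end): Permian 46.998; Triassic 50.502; Tonian 280; Jurassic 56.4; Cryogenian 85; Cambrian 53.4. The largest is Tonian at 280 Myr.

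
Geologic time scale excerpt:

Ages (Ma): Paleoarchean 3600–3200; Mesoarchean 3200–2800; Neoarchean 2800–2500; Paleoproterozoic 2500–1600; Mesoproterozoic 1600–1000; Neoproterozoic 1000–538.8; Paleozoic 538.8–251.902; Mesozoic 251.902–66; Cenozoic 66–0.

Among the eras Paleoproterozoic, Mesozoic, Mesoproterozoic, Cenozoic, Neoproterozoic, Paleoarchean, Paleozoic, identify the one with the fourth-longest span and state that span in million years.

Start − end for each: Paleoproterozoic 2500 − 1600 = 900; Mesozoic 251.902 − 66 = 185.902; Mesoproterozoic 1600 − 1000 = 600; Cenozoic 66 − 0 = 66; Neoproterozoic 1000 − 538.8 = 461.2; Paleoarchean 3600 − 3200 = 400; Paleozoic 538.8 − 251.902 = 286.898.
Ranking these from longest: Paleoproterozoic > Mesoproterozoic > Neoproterozoic > Paleoarchean > Paleozoic > Mesozoic > Cenozoic.
Position 4 in that ranking is Paleoarchean, which lasted 400 Myr.

Paleoarchean, 400 million years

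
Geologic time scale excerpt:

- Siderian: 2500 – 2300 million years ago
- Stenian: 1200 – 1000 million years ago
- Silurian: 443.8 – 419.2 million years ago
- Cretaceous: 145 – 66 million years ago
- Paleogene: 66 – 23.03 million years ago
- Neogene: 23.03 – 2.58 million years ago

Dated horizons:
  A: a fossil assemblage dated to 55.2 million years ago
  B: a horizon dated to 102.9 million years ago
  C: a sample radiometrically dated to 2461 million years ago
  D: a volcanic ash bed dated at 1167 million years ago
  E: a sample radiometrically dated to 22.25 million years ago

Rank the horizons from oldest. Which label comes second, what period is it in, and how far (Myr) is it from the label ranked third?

D, in the Stenian; 1064.1 million years to B

Sorted oldest-first by Ma: C (2461), D (1167), B (102.9), A (55.2), E (22.25).
The second oldest is D at 1167 Ma, which lies in 1200–1000 Ma: the Stenian.
The third oldest is B at 102.9 Ma; separation = |1167 − 102.9| = 1064.1 Myr.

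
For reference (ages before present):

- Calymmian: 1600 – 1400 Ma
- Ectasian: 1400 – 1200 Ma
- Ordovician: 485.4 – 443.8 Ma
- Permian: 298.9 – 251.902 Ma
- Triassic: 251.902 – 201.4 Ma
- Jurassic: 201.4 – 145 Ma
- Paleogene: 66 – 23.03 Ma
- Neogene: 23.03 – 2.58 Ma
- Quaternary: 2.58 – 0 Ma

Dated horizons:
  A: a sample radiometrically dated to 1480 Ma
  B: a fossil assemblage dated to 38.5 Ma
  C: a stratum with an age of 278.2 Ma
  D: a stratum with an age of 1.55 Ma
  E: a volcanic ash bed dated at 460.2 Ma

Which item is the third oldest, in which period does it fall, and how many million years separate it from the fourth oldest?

C, in the Permian; 239.7 million years to B

Larger Ma means older, so oldest first: A 1480 > E 460.2 > C 278.2 > B 38.5 > D 1.55.
Counting 3 along gives C (278.2 Ma); the excerpt puts that inside the Permian, 298.9–251.902 Ma.
Next in line is B (38.5 Ma), and 278.2 − 38.5 = 239.7 Myr.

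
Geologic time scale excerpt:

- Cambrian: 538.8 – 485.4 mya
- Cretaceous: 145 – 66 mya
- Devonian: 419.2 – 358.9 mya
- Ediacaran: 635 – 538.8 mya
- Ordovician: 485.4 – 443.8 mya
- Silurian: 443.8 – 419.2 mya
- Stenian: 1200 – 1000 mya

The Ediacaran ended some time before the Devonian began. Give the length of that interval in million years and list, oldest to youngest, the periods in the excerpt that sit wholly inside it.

119.6 million years; Cambrian, Ordovician, Silurian

The Ediacaran closes at 538.8 Ma and the Devonian opens at 419.2 Ma, so the interval is 538.8 − 419.2 = 119.6 Myr.
A period fits inside if it starts at or after 538.8 Ma and ends at or before 419.2 Ma; oldest first that gives Cambrian, Ordovician, Silurian.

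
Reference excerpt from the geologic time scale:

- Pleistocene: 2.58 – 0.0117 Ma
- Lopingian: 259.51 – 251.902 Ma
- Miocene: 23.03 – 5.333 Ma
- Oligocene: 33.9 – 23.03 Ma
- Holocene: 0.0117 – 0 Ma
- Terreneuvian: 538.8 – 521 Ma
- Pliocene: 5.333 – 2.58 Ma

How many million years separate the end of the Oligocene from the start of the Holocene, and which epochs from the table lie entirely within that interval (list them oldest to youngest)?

The Oligocene closes at 23.03 Ma and the Holocene opens at 0.0117 Ma, so the interval is 23.03 − 0.0117 = 23.0183 Myr.
An epoch fits inside if it starts at or after 23.03 Ma and ends at or before 0.0117 Ma; oldest first that gives Miocene, Pliocene, Pleistocene.

23.0183 million years; Miocene, Pliocene, Pleistocene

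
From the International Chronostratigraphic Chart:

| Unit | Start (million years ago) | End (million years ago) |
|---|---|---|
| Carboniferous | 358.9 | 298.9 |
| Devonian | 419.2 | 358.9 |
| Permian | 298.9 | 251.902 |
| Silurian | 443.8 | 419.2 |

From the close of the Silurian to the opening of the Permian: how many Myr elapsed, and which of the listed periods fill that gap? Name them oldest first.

End of Silurian = 419.2 Ma; start of Permian = 298.9 Ma.
Gap = 419.2 − 298.9 = 120.3 Myr.
Periods wholly inside 419.2–298.9 Ma: Devonian (419.2–358.9), Carboniferous (358.9–298.9).

120.3 million years; Devonian, Carboniferous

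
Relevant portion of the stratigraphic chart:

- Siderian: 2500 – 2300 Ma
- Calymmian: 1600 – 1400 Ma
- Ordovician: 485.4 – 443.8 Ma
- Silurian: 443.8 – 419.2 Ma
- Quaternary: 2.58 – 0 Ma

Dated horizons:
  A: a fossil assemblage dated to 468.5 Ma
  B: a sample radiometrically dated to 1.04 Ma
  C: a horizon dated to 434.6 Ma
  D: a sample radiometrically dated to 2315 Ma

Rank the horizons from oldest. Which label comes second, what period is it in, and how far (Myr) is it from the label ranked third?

A, in the Ordovician; 33.9 million years to C

Sorted oldest-first by Ma: D (2315), A (468.5), C (434.6), B (1.04).
The second oldest is A at 468.5 Ma, which lies in 485.4–443.8 Ma: the Ordovician.
The third oldest is C at 434.6 Ma; separation = |468.5 − 434.6| = 33.9 Myr.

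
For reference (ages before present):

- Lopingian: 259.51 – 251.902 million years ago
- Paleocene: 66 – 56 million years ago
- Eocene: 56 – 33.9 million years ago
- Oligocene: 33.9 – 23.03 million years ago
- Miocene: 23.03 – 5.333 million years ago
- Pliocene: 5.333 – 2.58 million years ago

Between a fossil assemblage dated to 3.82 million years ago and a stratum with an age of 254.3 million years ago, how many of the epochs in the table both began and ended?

The older date is 254.3 Ma and the younger is 3.82 Ma.
Epochs with start < 254.3 and end > 3.82 Ma: Paleocene (66–56), Eocene (56–33.9), Oligocene (33.9–23.03), Miocene (23.03–5.333).
That is 4 complete epochs.

4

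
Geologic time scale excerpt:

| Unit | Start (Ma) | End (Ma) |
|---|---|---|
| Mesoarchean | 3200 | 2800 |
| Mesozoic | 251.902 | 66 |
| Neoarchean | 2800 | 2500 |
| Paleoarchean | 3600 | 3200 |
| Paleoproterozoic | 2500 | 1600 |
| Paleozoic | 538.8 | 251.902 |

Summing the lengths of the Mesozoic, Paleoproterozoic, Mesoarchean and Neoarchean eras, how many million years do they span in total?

1785.902 million years

Duration is start − end for each: (251.902 − 66) + (2500 − 1600) + (3200 − 2800) + (2800 − 2500).
That is 185.902 + 900 + 400 + 300, which totals 1785.902 million years.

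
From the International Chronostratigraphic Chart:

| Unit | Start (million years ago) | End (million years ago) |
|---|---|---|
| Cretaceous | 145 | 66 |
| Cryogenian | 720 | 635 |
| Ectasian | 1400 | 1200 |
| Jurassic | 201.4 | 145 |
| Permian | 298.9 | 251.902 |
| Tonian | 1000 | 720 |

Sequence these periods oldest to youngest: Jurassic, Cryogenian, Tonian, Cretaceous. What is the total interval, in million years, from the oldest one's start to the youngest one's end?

From the excerpt: Jurassic 201.4–145; Cryogenian 720–635; Tonian 1000–720; Cretaceous 145–66 (Ma).
Larger Ma is earlier, so the oldest is Tonian and the youngest is Cretaceous; oldest to youngest: Tonian, Cryogenian, Jurassic, Cretaceous.
Oldest start 1000 minus youngest end 66 gives 934 Myr overall.

Tonian → Cryogenian → Jurassic → Cretaceous; total span 934 Myr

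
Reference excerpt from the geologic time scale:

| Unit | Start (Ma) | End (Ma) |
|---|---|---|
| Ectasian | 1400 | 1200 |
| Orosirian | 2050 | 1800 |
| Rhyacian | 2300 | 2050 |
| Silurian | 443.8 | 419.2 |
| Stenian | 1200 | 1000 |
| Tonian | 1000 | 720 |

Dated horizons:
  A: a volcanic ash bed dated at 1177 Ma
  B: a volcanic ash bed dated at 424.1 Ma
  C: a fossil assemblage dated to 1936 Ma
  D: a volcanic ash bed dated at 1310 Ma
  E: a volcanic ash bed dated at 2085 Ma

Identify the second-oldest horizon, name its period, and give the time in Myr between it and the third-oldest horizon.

C, in the Orosirian; 626 million years to D

Larger Ma means older, so oldest first: E 2085 > C 1936 > D 1310 > A 1177 > B 424.1.
Counting 2 along gives C (1936 Ma); the excerpt puts that inside the Orosirian, 2050–1800 Ma.
Next in line is D (1310 Ma), and 1936 − 1310 = 626 Myr.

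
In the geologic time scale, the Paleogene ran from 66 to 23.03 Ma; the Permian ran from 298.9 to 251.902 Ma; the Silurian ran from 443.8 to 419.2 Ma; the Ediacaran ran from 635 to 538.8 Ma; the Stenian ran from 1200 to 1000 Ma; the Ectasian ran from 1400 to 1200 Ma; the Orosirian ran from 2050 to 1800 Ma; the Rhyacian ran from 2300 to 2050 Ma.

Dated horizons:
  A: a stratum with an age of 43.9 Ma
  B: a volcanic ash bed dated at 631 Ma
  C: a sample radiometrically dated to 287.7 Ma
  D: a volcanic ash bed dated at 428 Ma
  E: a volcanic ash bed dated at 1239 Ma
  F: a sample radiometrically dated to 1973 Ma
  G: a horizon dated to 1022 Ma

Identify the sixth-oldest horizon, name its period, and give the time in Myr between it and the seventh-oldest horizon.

C, in the Permian; 243.8 million years to A

Larger Ma means older, so oldest first: F 1973 > E 1239 > G 1022 > B 631 > D 428 > C 287.7 > A 43.9.
Counting 6 along gives C (287.7 Ma); the excerpt puts that inside the Permian, 298.9–251.902 Ma.
Next in line is A (43.9 Ma), and 287.7 − 43.9 = 243.8 Myr.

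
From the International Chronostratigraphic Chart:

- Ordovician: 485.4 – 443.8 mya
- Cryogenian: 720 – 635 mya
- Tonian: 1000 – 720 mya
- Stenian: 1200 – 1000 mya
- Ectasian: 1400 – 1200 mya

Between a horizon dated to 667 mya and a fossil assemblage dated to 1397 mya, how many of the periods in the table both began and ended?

2

The older date is 1397 Ma and the younger is 667 Ma.
Periods with start < 1397 and end > 667 Ma: Stenian (1200–1000), Tonian (1000–720).
That is 2 complete periods.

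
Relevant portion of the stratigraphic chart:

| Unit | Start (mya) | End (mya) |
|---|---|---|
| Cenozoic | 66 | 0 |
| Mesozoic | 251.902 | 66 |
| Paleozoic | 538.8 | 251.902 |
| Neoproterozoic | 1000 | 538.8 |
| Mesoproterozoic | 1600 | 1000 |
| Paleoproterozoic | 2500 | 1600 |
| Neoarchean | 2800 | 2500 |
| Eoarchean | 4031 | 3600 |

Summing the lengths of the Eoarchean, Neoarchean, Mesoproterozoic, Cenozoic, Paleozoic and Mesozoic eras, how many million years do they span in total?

1869.8 million years

Each duration: Eoarchean = 431; Neoarchean = 300; Mesoproterozoic = 600; Cenozoic = 66; Paleozoic = 286.898; Mesozoic = 185.902.
Sum: 431 + 300 + 600 + 66 + 286.898 + 185.902 = 1869.8 Myr.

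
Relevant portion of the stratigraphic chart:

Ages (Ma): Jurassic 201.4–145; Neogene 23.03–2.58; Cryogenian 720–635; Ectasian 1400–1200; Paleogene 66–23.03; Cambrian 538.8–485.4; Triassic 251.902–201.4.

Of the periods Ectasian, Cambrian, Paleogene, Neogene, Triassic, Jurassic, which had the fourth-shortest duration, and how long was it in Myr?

Cambrian, 53.4 million years

Durations: Ectasian 200; Cambrian 53.4; Paleogene 42.97; Neogene 20.45; Triassic 50.502; Jurassic 56.4 Myr.
Sorted shortest-first: Neogene (20.45), Paleogene (42.97), Triassic (50.502), Cambrian (53.4), Jurassic (56.4), Ectasian (200).
The fourth shortest is Cambrian at 53.4 Myr.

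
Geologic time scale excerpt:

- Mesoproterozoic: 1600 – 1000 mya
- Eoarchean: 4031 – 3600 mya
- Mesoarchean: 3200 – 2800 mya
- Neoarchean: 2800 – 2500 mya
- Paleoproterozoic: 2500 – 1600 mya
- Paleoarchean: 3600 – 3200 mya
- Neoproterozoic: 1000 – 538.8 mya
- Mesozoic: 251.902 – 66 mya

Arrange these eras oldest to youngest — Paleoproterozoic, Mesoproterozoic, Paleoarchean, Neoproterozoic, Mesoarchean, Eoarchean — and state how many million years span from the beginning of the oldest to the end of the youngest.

From the excerpt: Paleoproterozoic 2500–1600; Mesoproterozoic 1600–1000; Paleoarchean 3600–3200; Neoproterozoic 1000–538.8; Mesoarchean 3200–2800; Eoarchean 4031–3600 (Ma).
Larger Ma is earlier, so the oldest is Eoarchean and the youngest is Neoproterozoic; oldest to youngest: Eoarchean, Paleoarchean, Mesoarchean, Paleoproterozoic, Mesoproterozoic, Neoproterozoic.
Oldest start 4031 minus youngest end 538.8 gives 3492.2 Myr overall.

Eoarchean, Paleoarchean, Mesoarchean, Paleoproterozoic, Mesoproterozoic, Neoproterozoic; total span 3492.2 Myr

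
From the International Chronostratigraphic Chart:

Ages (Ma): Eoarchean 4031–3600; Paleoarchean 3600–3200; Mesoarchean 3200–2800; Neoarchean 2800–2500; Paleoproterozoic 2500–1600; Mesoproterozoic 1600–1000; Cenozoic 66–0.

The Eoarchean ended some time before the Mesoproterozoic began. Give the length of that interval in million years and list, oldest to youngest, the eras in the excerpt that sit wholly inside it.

The Eoarchean closes at 3600 Ma and the Mesoproterozoic opens at 1600 Ma, so the interval is 3600 − 1600 = 2000 Myr.
An era fits inside if it starts at or after 3600 Ma and ends at or before 1600 Ma; oldest first that gives Paleoarchean, Mesoarchean, Neoarchean, Paleoproterozoic.

2000 million years; Paleoarchean, Mesoarchean, Neoarchean, Paleoproterozoic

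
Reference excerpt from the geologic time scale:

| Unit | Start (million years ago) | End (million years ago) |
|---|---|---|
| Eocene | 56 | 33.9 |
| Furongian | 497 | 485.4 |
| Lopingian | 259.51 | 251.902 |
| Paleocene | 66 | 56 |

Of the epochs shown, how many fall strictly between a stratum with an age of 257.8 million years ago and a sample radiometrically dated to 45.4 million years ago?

The older date is 257.8 Ma and the younger is 45.4 Ma.
Epochs with start < 257.8 and end > 45.4 Ma: Paleocene (66–56).
That is 1 complete epoch.

1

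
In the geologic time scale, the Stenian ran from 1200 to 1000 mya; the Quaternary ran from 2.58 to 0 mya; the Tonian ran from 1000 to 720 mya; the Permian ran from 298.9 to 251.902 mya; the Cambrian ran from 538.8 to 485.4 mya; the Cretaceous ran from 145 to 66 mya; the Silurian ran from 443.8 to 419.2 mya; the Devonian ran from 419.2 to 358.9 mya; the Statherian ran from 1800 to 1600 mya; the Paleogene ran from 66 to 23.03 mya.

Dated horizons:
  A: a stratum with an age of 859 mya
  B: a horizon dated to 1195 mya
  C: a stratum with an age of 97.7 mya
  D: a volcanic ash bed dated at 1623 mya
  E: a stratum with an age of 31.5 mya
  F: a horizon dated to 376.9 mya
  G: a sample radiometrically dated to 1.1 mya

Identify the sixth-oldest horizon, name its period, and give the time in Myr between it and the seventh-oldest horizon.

Sorted oldest-first by Ma: D (1623), B (1195), A (859), F (376.9), C (97.7), E (31.5), G (1.1).
The sixth oldest is E at 31.5 Ma, which lies in 66–23.03 Ma: the Paleogene.
The seventh oldest is G at 1.1 Ma; separation = |31.5 − 1.1| = 30.4 Myr.

E, in the Paleogene; 30.4 million years to G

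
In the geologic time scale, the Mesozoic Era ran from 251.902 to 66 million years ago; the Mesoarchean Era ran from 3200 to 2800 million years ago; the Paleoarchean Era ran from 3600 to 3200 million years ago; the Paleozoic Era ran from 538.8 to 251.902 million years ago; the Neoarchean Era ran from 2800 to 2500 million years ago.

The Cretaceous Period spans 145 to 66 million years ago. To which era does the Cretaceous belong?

Mesozoic

The Cretaceous (145–66 Ma) lies entirely within 251.902–66 Ma, the Mesozoic Era.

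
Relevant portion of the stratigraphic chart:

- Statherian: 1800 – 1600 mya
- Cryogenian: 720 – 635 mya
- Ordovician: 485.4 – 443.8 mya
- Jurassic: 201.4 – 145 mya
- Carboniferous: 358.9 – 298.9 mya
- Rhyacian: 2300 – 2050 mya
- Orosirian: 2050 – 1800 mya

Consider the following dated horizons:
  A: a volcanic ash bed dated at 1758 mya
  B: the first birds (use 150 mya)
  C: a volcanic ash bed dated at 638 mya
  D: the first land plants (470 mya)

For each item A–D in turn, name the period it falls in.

A — Statherian; B — Jurassic; C — Cryogenian; D — Ordovician

A: 1758 Ma lies in 1800–1600 Ma, so Statherian.
B: 150 Ma lies in 201.4–145 Ma, so Jurassic.
C: 638 Ma lies in 720–635 Ma, so Cryogenian.
D: 470 Ma lies in 485.4–443.8 Ma, so Ordovician.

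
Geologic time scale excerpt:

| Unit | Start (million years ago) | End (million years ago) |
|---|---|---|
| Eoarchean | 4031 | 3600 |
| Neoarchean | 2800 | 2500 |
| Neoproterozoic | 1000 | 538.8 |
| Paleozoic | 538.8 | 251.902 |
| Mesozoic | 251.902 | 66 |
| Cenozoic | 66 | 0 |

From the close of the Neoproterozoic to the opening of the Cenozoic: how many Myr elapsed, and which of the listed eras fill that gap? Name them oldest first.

The Neoproterozoic closes at 538.8 Ma and the Cenozoic opens at 66 Ma, so the interval is 538.8 − 66 = 472.8 Myr.
An era fits inside if it starts at or after 538.8 Ma and ends at or before 66 Ma; oldest first that gives Paleozoic, Mesozoic.

472.8 million years; Paleozoic, Mesozoic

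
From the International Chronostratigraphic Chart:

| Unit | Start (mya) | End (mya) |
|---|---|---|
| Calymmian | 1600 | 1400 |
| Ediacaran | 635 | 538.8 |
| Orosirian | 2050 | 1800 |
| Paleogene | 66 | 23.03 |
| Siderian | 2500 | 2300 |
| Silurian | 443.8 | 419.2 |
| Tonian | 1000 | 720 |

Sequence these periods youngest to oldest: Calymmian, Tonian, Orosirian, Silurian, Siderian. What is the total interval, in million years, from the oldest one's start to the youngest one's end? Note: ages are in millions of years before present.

Start ages (Ma): Siderian 2500, Orosirian 2050, Calymmian 1600, Tonian 1000, Silurian 443.8.
Ordered youngest to oldest: Silurian, Tonian, Calymmian, Orosirian, Siderian.
Span = 2500 − 419.2 = 2080.8 Myr.

Silurian, Tonian, Calymmian, Orosirian, Siderian; total span 2080.8 Myr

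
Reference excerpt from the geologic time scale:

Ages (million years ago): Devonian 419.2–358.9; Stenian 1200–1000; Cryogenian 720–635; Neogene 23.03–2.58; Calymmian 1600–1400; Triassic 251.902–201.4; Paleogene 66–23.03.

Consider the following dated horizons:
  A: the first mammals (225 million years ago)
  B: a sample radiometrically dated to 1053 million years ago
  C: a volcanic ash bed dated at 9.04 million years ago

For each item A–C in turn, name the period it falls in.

A — Triassic; B — Stenian; C — Neogene

A: 225 Ma lies in 251.902–201.4 Ma, so Triassic.
B: 1053 Ma lies in 1200–1000 Ma, so Stenian.
C: 9.04 Ma lies in 23.03–2.58 Ma, so Neogene.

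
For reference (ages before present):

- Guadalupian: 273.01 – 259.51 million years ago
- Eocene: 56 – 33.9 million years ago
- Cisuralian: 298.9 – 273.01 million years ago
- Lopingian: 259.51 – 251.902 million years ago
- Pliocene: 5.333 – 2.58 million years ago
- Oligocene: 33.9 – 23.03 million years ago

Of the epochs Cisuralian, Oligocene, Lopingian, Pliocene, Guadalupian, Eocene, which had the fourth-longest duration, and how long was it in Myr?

Durations: Cisuralian 25.89; Oligocene 10.87; Lopingian 7.608; Pliocene 2.753; Guadalupian 13.5; Eocene 22.1 Myr.
Sorted longest-first: Cisuralian (25.89), Eocene (22.1), Guadalupian (13.5), Oligocene (10.87), Lopingian (7.608), Pliocene (2.753).
The fourth longest is Oligocene at 10.87 Myr.

Oligocene, 10.87 million years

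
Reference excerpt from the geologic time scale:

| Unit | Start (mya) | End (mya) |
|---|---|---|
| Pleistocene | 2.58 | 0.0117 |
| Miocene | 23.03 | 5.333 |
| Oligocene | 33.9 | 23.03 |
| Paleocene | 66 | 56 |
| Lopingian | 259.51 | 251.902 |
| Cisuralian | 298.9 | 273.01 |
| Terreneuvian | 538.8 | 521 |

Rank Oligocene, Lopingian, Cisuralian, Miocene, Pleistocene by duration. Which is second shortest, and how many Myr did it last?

Lopingian, 7.608 million years

Durations: Oligocene 10.87; Lopingian 7.608; Cisuralian 25.89; Miocene 17.697; Pleistocene 2.5683 Myr.
Sorted shortest-first: Pleistocene (2.5683), Lopingian (7.608), Oligocene (10.87), Miocene (17.697), Cisuralian (25.89).
The second shortest is Lopingian at 7.608 Myr.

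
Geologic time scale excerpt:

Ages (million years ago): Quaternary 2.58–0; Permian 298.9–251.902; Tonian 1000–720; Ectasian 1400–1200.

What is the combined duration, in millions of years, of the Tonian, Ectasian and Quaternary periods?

Each duration: Tonian = 280; Ectasian = 200; Quaternary = 2.58.
Sum: 280 + 200 + 2.58 = 482.58 Myr.

482.58 million years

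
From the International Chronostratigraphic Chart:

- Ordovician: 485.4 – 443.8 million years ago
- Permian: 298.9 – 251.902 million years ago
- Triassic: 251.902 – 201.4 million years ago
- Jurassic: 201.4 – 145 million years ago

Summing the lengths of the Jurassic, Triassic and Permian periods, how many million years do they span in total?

153.9 million years

Each duration: Jurassic = 56.4; Triassic = 50.502; Permian = 46.998.
Sum: 56.4 + 50.502 + 46.998 = 153.9 Myr.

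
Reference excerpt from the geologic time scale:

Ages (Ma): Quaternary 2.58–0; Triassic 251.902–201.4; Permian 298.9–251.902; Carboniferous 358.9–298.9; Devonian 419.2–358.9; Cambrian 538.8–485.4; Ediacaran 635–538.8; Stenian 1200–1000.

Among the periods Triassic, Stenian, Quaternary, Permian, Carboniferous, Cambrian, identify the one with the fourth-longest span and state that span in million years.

Durations: Triassic 50.502; Stenian 200; Quaternary 2.58; Permian 46.998; Carboniferous 60; Cambrian 53.4 Myr.
Sorted longest-first: Stenian (200), Carboniferous (60), Cambrian (53.4), Triassic (50.502), Permian (46.998), Quaternary (2.58).
The fourth longest is Triassic at 50.502 Myr.

Triassic, 50.502 million years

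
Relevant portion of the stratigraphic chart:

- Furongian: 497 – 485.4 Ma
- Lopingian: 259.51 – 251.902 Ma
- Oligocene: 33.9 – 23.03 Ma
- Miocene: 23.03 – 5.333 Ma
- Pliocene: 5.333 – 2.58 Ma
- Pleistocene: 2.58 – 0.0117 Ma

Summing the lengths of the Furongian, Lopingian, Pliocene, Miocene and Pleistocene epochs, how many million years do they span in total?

42.2263 million years

Each duration: Furongian = 11.6; Lopingian = 7.608; Pliocene = 2.753; Miocene = 17.697; Pleistocene = 2.5683.
Sum: 11.6 + 7.608 + 2.753 + 17.697 + 2.5683 = 42.2263 Myr.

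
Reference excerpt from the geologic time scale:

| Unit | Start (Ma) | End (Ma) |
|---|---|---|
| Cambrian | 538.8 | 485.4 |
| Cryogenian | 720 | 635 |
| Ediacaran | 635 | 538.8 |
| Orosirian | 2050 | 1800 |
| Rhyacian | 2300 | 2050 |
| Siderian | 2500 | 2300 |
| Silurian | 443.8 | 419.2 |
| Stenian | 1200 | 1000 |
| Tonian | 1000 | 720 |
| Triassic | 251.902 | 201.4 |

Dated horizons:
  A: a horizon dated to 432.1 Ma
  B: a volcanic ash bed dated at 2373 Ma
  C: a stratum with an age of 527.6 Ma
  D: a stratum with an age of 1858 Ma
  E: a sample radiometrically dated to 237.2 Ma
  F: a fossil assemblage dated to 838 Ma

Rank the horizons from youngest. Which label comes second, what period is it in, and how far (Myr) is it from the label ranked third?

A, in the Silurian; 95.5 million years to C

Sorted youngest-first by Ma: E (237.2), A (432.1), C (527.6), F (838), D (1858), B (2373).
The second youngest is A at 432.1 Ma, which lies in 443.8–419.2 Ma: the Silurian.
The third youngest is C at 527.6 Ma; separation = |432.1 − 527.6| = 95.5 Myr.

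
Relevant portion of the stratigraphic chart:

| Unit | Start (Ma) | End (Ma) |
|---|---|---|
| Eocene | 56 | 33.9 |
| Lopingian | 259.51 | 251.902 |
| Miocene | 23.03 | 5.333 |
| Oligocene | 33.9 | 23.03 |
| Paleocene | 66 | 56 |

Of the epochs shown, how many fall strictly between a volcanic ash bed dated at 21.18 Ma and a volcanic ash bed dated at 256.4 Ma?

The older date is 256.4 Ma and the younger is 21.18 Ma.
Epochs with start < 256.4 and end > 21.18 Ma: Paleocene (66–56), Eocene (56–33.9), Oligocene (33.9–23.03).
That is 3 complete epochs.

3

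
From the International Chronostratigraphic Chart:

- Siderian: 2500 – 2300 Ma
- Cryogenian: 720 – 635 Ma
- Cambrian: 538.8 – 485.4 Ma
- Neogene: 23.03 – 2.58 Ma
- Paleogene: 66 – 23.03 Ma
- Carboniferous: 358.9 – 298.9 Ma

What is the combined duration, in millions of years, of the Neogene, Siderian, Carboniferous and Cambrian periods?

333.85 million years

Duration is start − end for each: (23.03 − 2.58) + (2500 − 2300) + (358.9 − 298.9) + (538.8 − 485.4).
That is 20.45 + 200 + 60 + 53.4, which totals 333.85 million years.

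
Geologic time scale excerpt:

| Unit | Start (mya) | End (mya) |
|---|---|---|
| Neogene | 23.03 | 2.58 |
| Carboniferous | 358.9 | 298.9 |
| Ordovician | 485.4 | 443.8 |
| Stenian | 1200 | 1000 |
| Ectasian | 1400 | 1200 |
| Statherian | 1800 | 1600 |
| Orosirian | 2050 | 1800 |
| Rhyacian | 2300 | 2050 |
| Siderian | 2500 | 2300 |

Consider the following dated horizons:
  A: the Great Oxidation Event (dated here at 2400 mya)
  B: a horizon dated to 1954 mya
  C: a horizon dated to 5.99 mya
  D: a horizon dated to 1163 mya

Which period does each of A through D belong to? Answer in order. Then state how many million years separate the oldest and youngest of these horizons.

Match each age against the start–end ranges in the excerpt: A = 2400 Ma → Siderian (2500–2300); B = 1954 Ma → Orosirian (2050–1800); C = 5.99 Ma → Neogene (23.03–2.58); D = 1163 Ma → Stenian (1200–1000).
The largest age is 2400 Ma and the smallest is 5.99 Ma; their difference is 2394.01 Myr.

A — Siderian; B — Orosirian; C — Neogene; D — Stenian; span 2394.01 million years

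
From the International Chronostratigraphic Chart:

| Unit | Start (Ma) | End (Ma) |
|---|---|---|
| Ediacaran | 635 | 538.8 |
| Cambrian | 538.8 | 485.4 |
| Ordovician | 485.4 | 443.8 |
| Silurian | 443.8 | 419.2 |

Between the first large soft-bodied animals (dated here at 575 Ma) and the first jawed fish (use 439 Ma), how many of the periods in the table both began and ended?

575 Ma sits inside the Ediacaran (635–538.8) and 439 Ma inside the Silurian (443.8–419.2); neither of those is wholly between the two dates.
The listed periods lying completely between them are Cambrian, Ordovician — 2 in all.

2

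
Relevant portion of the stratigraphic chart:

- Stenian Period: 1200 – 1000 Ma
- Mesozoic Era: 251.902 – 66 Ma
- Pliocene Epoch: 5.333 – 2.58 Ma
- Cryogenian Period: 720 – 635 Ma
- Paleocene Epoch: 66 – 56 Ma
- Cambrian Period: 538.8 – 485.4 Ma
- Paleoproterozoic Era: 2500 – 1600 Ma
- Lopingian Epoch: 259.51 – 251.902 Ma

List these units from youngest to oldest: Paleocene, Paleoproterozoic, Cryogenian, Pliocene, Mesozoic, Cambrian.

Read off each span (Ma): Paleocene 66–56; Paleoproterozoic 2500–1600; Cryogenian 720–635; Pliocene 5.333–2.58; Mesozoic 251.902–66; Cambrian 538.8–485.4.
Larger Ma is older, so oldest→youngest is Paleoproterozoic, Cryogenian, Cambrian, Mesozoic, Paleocene, Pliocene; reverse it for youngest→oldest.

Pliocene, then Paleocene, then Mesozoic, then Cambrian, then Cryogenian, then Paleoproterozoic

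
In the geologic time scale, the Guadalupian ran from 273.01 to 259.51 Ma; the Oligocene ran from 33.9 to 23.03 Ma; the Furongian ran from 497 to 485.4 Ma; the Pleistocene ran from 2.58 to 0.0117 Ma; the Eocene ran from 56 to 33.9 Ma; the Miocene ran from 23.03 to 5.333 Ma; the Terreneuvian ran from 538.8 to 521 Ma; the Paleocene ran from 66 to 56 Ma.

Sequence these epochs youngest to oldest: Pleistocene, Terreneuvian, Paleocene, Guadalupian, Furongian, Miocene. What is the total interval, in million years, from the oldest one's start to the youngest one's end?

Start ages (Ma): Terreneuvian 538.8, Furongian 497, Guadalupian 273.01, Paleocene 66, Miocene 23.03, Pleistocene 2.58.
Ordered youngest to oldest: Pleistocene, Miocene, Paleocene, Guadalupian, Furongian, Terreneuvian.
Span = 538.8 − 0.0117 = 538.7883 Myr.

Pleistocene → Miocene → Paleocene → Guadalupian → Furongian → Terreneuvian; total span 538.7883 Myr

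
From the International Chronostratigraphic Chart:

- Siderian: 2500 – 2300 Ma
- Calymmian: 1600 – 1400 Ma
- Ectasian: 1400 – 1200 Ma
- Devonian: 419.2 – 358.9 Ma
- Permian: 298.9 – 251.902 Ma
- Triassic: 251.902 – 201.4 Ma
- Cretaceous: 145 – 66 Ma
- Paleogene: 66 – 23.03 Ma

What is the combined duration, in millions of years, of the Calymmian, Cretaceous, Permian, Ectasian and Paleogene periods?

568.968 million years

Each duration: Calymmian = 200; Cretaceous = 79; Permian = 46.998; Ectasian = 200; Paleogene = 42.97.
Sum: 200 + 79 + 46.998 + 200 + 42.97 = 568.968 Myr.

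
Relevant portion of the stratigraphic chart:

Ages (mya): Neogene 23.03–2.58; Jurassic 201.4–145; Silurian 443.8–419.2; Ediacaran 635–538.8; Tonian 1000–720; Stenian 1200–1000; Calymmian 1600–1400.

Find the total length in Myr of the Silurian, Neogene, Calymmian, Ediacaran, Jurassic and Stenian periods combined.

597.65 million years

Duration is start − end for each: (443.8 − 419.2) + (23.03 − 2.58) + (1600 − 1400) + (635 − 538.8) + (201.4 − 145) + (1200 − 1000).
That is 24.6 + 20.45 + 200 + 96.2 + 56.4 + 200, which totals 597.65 million years.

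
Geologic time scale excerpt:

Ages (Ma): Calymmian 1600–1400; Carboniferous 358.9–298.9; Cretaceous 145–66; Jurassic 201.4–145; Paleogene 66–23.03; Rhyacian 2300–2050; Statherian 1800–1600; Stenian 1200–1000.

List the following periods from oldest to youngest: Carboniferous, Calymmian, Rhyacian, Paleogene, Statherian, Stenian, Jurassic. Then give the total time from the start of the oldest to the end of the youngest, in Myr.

Rhyacian → Statherian → Calymmian → Stenian → Carboniferous → Jurassic → Paleogene; total span 2276.97 Myr

From the excerpt: Carboniferous 358.9–298.9; Calymmian 1600–1400; Rhyacian 2300–2050; Paleogene 66–23.03; Statherian 1800–1600; Stenian 1200–1000; Jurassic 201.4–145 (Ma).
Larger Ma is earlier, so the oldest is Rhyacian and the youngest is Paleogene; oldest to youngest: Rhyacian, Statherian, Calymmian, Stenian, Carboniferous, Jurassic, Paleogene.
Oldest start 2300 minus youngest end 23.03 gives 2276.97 Myr overall.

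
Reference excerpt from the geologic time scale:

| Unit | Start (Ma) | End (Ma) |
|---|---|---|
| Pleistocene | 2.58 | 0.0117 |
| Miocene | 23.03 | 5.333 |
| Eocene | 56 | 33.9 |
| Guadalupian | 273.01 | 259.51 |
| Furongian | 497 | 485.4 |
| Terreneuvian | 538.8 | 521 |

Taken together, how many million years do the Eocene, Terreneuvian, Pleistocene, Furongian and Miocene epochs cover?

71.7653 million years

Each duration: Eocene = 22.1; Terreneuvian = 17.8; Pleistocene = 2.5683; Furongian = 11.6; Miocene = 17.697.
Sum: 22.1 + 17.8 + 2.5683 + 11.6 + 17.697 = 71.7653 Myr.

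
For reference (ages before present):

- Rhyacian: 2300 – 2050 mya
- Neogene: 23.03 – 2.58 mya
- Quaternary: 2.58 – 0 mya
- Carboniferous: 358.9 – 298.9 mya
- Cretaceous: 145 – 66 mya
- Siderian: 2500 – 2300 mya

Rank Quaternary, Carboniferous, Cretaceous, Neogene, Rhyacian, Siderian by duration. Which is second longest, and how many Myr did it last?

Siderian, 200 million years

Start − end for each: Quaternary 2.58 − 0 = 2.58; Carboniferous 358.9 − 298.9 = 60; Cretaceous 145 − 66 = 79; Neogene 23.03 − 2.58 = 20.45; Rhyacian 2300 − 2050 = 250; Siderian 2500 − 2300 = 200.
Ranking these from longest: Rhyacian > Siderian > Cretaceous > Carboniferous > Neogene > Quaternary.
Position 2 in that ranking is Siderian, which lasted 200 Myr.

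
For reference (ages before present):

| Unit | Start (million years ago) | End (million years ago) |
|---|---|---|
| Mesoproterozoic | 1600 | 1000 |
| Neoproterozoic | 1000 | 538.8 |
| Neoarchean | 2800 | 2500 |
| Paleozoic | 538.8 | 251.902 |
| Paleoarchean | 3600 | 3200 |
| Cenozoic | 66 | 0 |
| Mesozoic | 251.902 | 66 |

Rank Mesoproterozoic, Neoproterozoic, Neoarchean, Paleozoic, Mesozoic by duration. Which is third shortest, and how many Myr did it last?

Durations: Mesoproterozoic 600; Neoproterozoic 461.2; Neoarchean 300; Paleozoic 286.898; Mesozoic 185.902 Myr.
Sorted shortest-first: Mesozoic (185.902), Paleozoic (286.898), Neoarchean (300), Neoproterozoic (461.2), Mesoproterozoic (600).
The third shortest is Neoarchean at 300 Myr.

Neoarchean, 300 million years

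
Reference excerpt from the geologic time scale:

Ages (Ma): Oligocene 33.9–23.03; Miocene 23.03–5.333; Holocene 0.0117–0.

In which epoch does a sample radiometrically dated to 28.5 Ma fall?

28.5 Ma lies between 33.9 and 23.03 Ma, so it falls in the Oligocene.

Oligocene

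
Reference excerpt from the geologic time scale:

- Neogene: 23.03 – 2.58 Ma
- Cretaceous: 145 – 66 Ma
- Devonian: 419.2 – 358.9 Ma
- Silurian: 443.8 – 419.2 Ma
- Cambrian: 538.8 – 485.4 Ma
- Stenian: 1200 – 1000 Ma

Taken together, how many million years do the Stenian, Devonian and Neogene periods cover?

Duration is start − end for each: (1200 − 1000) + (419.2 − 358.9) + (23.03 − 2.58).
That is 200 + 60.3 + 20.45, which totals 280.75 million years.

280.75 million years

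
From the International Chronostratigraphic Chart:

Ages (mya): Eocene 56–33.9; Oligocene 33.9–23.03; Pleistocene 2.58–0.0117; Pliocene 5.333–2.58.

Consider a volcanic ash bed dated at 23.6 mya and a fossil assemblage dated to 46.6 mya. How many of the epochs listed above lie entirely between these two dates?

0

Checking each listed span, none has both start < 46.6 Ma and end > 23.6 Ma — every epoch straddles one of the two dates or lies outside them — so the count is 0.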